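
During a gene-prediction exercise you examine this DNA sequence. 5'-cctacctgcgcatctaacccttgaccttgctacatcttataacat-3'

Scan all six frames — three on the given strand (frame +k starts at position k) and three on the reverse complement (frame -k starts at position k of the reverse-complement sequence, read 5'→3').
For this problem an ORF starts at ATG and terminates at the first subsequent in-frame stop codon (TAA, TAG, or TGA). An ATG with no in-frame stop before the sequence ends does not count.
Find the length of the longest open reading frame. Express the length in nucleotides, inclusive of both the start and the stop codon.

12

Reverse complement (5'→3'): ATGTTATAAGATGTAGCAAGGTCAAGGGTTAGATGCGCAGGTAGG
Frame +1: CCT ACC TGC GCA TCT AAC CCT TGA CCT TGC TAC ATC TTA TAA CAT — no ATG→stop ORF.
Frame +2: CTA CCT GCG CAT CTA ACC CTT GAC CTT GCT ACA TCT TAT AAC — no ATG→stop ORF.
Frame +3: TAC CTG CGC ATC TAA CCC TTG ACC TTG CTA CAT CTT ATA ACA — no ATG→stop ORF.
Frame -1: ATG TTA TAA GAT GTA GCA AGG TCA AGG GTT AGA TGC GCA GGT AGG — ATG at 1, stop TAA at 7 → 9 nt.
Frame -2: TGT TAT AAG ATG TAG CAA GGT CAA GGG TTA GAT GCG CAG GTA — ATG at 11, stop TAG at 14 → 6 nt.
Frame -3: GTT ATA AGA TGT AGC AAG GTC AAG GGT TAG ATG CGC AGG TAG — ATG at 33, stop TAG at 42 → 12 nt.
Longest: frame -3, positions 33–44, 12 nt = 4 codons = 3 aa. → 12 nucleotides.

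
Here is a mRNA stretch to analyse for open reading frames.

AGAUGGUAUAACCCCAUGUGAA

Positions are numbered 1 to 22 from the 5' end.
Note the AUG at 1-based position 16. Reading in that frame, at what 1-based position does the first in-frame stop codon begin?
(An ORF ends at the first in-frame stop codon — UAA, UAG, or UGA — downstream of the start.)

19

Codons from position 16: AUG (16–18), UGA (19–21).
UGA is a stop codon; it begins at position 19.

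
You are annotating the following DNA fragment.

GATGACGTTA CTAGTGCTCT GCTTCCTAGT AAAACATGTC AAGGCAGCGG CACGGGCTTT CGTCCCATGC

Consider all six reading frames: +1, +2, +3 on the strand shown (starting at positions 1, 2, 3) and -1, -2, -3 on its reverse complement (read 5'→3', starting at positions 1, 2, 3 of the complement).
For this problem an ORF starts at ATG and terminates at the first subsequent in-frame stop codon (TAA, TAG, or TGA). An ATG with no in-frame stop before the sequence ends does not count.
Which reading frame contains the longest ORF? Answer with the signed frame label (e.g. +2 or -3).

Reverse complement (5'→3'): GCATGGGACGAAAGCCCGTGCCGCTGCCTTGACATGTTTTACTAGGAAGCAGAGCACTAGTAACGTCATC
Frame +1: GAT GAC GTT ACT AGT GCT CTG CTT CCT AGT AAA ACA TGT CAA GGC AGC GGC ACG GGC TTT CGT CCC ATG — no ATG→stop ORF.
Frame +2: ATG ACG TTA CTA GTG CTC TGC TTC CTA GTA AAA CAT GTC AAG GCA GCG GCA CGG GCT TTC GTC CCA TGC — no ATG→stop ORF.
Frame +3: TGA CGT TAC TAG TGC TCT GCT TCC TAG TAA AAC ATG TCA AGG CAG CGG CAC GGG CTT TCG TCC CAT — no ATG→stop ORF.
Frame -1: GCA TGG GAC GAA AGC CCG TGC CGC TGC CTT GAC ATG TTT TAC TAG GAA GCA GAG CAC TAG TAA CGT CAT — ATG at 34, stop TAG at 43 → 12 nt.
Frame -2: CAT GGG ACG AAA GCC CGT GCC GCT GCC TTG ACA TGT TTT ACT AGG AAG CAG AGC ACT AGT AAC GTC ATC — no ATG→stop ORF.
Frame -3: ATG GGA CGA AAG CCC GTG CCG CTG CCT TGA CAT GTT TTA CTA GGA AGC AGA GCA CTA GTA ACG TCA — ATG at 3, stop TGA at 30 → 30 nt.
Longest ORF is 30 nt in frame -3 (positions 3–32).

-3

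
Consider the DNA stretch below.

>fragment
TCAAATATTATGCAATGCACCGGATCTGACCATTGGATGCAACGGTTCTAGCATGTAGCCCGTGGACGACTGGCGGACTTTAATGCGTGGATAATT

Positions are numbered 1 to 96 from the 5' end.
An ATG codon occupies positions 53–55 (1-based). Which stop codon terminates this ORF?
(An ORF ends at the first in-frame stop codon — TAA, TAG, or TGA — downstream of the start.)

TAG

Codons from position 53: ATG (53–55), TAG (56–58).
The first in-frame stop codon is TAG.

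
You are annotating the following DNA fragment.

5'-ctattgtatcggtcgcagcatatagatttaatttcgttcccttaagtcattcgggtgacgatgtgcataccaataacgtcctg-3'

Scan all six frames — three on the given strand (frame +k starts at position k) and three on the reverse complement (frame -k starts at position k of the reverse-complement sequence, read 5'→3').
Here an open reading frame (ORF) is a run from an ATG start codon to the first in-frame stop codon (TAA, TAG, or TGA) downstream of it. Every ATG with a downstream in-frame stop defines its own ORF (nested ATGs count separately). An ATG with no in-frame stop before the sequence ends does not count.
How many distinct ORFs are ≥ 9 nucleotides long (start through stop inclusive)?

3

Reverse complement (5'→3'): CAGGACGTTATTGGTATGCACATCGTCACCCGAATGACTTAAGGGAACGAAATTAAATCTATATGCTGCGACCGATACAATAG
Frame +1: CTA TTG TAT CGG TCG CAG CAT ATA GAT TTA ATT TCG TTC CCT TAA GTC ATT CGG GTG ACG ATG TGC ATA CCA ATA ACG TCC — no ATG→stop ORF.
Frame +2: TAT TGT ATC GGT CGC AGC ATA TAG ATT TAA TTT CGT TCC CTT AAG TCA TTC GGG TGA CGA TGT GCA TAC CAA TAA CGT CCT — no ATG→stop ORF.
Frame +3: ATT GTA TCG GTC GCA GCA TAT AGA TTT AAT TTC GTT CCC TTA AGT CAT TCG GGT GAC GAT GTG CAT ACC AAT AAC GTC CTG — no ATG→stop ORF.
Frame -1: CAG GAC GTT ATT GGT ATG CAC ATC GTC ACC CGA ATG ACT TAA GGG AAC GAA ATT AAA TCT ATA TGC TGC GAC CGA TAC AAT — ATG at 16, stop TAA at 40 → 27 nt; ATG at 34, stop TAA at 40 → 9 nt.
Frame -2: AGG ACG TTA TTG GTA TGC ACA TCG TCA CCC GAA TGA CTT AAG GGA ACG AAA TTA AAT CTA TAT GCT GCG ACC GAT ACA ATA — no ATG→stop ORF.
Frame -3: GGA CGT TAT TGG TAT GCA CAT CGT CAC CCG AAT GAC TTA AGG GAA CGA AAT TAA ATC TAT ATG CTG CGA CCG ATA CAA TAG — ATG at 63, stop TAG at 81 → 21 nt.
ORFs ≥ 9 nucleotides: frame -1 16–42 (27 nucleotides), frame -1 34–42 (9 nucleotides), frame -3 63–83 (21 nucleotides). Count = 3.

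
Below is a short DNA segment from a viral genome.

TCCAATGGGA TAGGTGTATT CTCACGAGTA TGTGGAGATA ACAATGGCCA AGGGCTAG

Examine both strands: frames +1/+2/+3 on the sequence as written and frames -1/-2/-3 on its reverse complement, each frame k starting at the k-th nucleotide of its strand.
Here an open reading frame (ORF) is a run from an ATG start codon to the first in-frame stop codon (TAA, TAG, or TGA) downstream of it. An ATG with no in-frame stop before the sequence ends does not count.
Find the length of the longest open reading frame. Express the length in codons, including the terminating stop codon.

5

Reverse complement (5'→3'): CTAGCCCTTGGCCATTGTTATCTCCACATACTCGTGAGAATACACCTATCCCATTGGA
Frame +1: TCC AAT GGG ATA GGT GTA TTC TCA CGA GTA TGT GGA GAT AAC AAT GGC CAA GGG CTA — no ATG→stop ORF.
Frame +2: CCA ATG GGA TAG GTG TAT TCT CAC GAG TAT GTG GAG ATA ACA ATG GCC AAG GGC TAG — ATG at 5, stop TAG at 11 → 9 nt; ATG at 44, stop TAG at 56 → 15 nt.
Frame +3: CAA TGG GAT AGG TGT ATT CTC ACG AGT ATG TGG AGA TAA CAA TGG CCA AGG GCT — ATG at 30, stop TAA at 39 → 12 nt.
Frame -1: CTA GCC CTT GGC CAT TGT TAT CTC CAC ATA CTC GTG AGA ATA CAC CTA TCC CAT TGG — no ATG→stop ORF.
Frame -2: TAG CCC TTG GCC ATT GTT ATC TCC ACA TAC TCG TGA GAA TAC ACC TAT CCC ATT GGA — no ATG→stop ORF.
Frame -3: AGC CCT TGG CCA TTG TTA TCT CCA CAT ACT CGT GAG AAT ACA CCT ATC CCA TTG — no ATG→stop ORF.
Longest: frame +2, positions 44–58, 15 nt = 5 codons = 4 aa. → 5 codons.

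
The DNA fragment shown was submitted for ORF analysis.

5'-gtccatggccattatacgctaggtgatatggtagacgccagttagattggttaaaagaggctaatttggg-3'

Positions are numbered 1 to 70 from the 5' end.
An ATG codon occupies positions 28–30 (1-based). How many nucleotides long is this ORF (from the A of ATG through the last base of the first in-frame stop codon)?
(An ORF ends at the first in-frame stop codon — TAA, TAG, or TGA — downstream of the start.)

18

Codons from position 28: ATG (28–30), GTA (31–33), GAC (34–36), GCC (37–39), AGT (40–42), TAG (43–45).
TAG is the first in-frame stop; ORF spans 28–45, 18 nucleotides.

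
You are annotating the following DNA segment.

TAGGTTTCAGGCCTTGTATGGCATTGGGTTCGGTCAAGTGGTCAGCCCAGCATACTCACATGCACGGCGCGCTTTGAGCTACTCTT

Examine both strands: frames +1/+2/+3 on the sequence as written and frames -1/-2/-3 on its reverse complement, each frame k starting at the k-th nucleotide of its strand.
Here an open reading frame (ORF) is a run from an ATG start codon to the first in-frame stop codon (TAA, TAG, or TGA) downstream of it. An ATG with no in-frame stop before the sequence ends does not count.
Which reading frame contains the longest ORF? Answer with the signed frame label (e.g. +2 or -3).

Reverse complement (5'→3'): AAGAGTAGCTCAAAGCGCGCCGTGCATGTGAGTATGCTGGGCTGACCACTTGACCGAACCCAATGCCATACAAGGCCTGAAACCTA
Frame +1: TAG GTT TCA GGC CTT GTA TGG CAT TGG GTT CGG TCA AGT GGT CAG CCC AGC ATA CTC ACA TGC ACG GCG CGC TTT GAG CTA CTC — no ATG→stop ORF.
Frame +2: AGG TTT CAG GCC TTG TAT GGC ATT GGG TTC GGT CAA GTG GTC AGC CCA GCA TAC TCA CAT GCA CGG CGC GCT TTG AGC TAC TCT — no ATG→stop ORF.
Frame +3: GGT TTC AGG CCT TGT ATG GCA TTG GGT TCG GTC AAG TGG TCA GCC CAG CAT ACT CAC ATG CAC GGC GCG CTT TGA GCT ACT CTT — ATG at 18, stop TGA at 75 → 60 nt; ATG at 60, stop TGA at 75 → 18 nt.
Frame -1: AAG AGT AGC TCA AAG CGC GCC GTG CAT GTG AGT ATG CTG GGC TGA CCA CTT GAC CGA ACC CAA TGC CAT ACA AGG CCT GAA ACC — ATG at 34, stop TGA at 43 → 12 nt.
Frame -2: AGA GTA GCT CAA AGC GCG CCG TGC ATG TGA GTA TGC TGG GCT GAC CAC TTG ACC GAA CCC AAT GCC ATA CAA GGC CTG AAA CCT — ATG at 26, stop TGA at 29 → 6 nt.
Frame -3: GAG TAG CTC AAA GCG CGC CGT GCA TGT GAG TAT GCT GGG CTG ACC ACT TGA CCG AAC CCA ATG CCA TAC AAG GCC TGA AAC CTA — ATG at 63, stop TGA at 78 → 18 nt.
Longest ORF is 60 nt in frame +3 (positions 18–77).

+3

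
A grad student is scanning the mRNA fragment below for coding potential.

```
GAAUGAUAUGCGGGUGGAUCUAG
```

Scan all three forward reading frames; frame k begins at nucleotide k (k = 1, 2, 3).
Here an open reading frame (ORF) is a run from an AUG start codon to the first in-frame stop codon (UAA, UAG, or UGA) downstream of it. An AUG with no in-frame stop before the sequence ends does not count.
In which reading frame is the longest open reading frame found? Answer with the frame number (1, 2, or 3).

3

Frame 1: GAA UGA UAU GCG GGU GGA UCU — no AUG→stop ORF.
Frame 2: AAU GAU AUG CGG GUG GAU CUA — no AUG→stop ORF.
Frame 3: AUG AUA UGC GGG UGG AUC UAG — AUG at 3, stop UAG at 21 → 21 nt.
Longest ORF is 21 nt in frame 3 (positions 3–23).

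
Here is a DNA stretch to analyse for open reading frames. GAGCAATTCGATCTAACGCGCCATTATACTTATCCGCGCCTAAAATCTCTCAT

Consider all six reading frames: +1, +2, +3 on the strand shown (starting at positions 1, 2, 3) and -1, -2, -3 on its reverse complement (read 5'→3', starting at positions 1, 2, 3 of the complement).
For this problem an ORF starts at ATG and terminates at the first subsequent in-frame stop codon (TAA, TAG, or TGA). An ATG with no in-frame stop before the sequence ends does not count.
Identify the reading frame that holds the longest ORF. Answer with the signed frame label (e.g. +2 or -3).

Reverse complement (5'→3'): ATGAGAGATTTTAGGCGCGGATAAGTATAATGGCGCGTTAGATCGAATTGCTC
Frame +1: GAG CAA TTC GAT CTA ACG CGC CAT TAT ACT TAT CCG CGC CTA AAA TCT CTC — no ATG→stop ORF.
Frame +2: AGC AAT TCG ATC TAA CGC GCC ATT ATA CTT ATC CGC GCC TAA AAT CTC TCA — no ATG→stop ORF.
Frame +3: GCA ATT CGA TCT AAC GCG CCA TTA TAC TTA TCC GCG CCT AAA ATC TCT CAT — no ATG→stop ORF.
Frame -1: ATG AGA GAT TTT AGG CGC GGA TAA GTA TAA TGG CGC GTT AGA TCG AAT TGC — ATG at 1, stop TAA at 22 → 24 nt.
Frame -2: TGA GAG ATT TTA GGC GCG GAT AAG TAT AAT GGC GCG TTA GAT CGA ATT GCT — no ATG→stop ORF.
Frame -3: GAG AGA TTT TAG GCG CGG ATA AGT ATA ATG GCG CGT TAG ATC GAA TTG CTC — ATG at 30, stop TAG at 39 → 12 nt.
Longest ORF is 24 nt in frame -1 (positions 1–24).

-1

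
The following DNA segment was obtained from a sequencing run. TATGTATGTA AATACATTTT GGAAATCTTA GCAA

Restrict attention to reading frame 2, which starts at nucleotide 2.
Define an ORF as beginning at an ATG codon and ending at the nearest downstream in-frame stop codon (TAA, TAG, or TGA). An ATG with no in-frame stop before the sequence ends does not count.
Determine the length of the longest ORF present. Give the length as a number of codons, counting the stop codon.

10

Frame 2: ATG TAT GTA AAT ACA TTT TGG AAA TCT TAG CAA — ATG at 2, stop TAG at 29 → 30 nt.
Longest: frame 2, positions 2–31, 30 nt = 10 codons = 9 aa. → 10 codons.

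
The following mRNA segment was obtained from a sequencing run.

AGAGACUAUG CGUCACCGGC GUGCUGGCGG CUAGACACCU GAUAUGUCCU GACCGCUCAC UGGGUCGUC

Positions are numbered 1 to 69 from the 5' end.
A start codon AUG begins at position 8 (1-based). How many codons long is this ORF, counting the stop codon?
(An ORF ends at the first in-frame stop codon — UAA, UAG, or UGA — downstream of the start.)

9

Codons from position 8: AUG (8–10), CGU (11–13), CAC (14–16), CGG (17–19), CGU (20–22), GCU (23–25), GGC (26–28), GGC (29–31), UAG (32–34).
UAG is the first in-frame stop; that's 9 codons including the stop.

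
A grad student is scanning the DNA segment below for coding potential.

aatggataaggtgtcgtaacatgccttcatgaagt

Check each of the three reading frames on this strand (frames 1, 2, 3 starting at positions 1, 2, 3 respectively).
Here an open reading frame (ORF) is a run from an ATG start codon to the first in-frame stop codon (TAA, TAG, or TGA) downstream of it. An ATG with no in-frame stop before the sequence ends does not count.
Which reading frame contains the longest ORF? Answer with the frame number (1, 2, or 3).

2

Frame 1: AAT GGA TAA GGT GTC GTA ACA TGC CTT CAT GAA — no ATG→stop ORF.
Frame 2: ATG GAT AAG GTG TCG TAA CAT GCC TTC ATG AAG — ATG at 2, stop TAA at 17 → 18 nt.
Frame 3: TGG ATA AGG TGT CGT AAC ATG CCT TCA TGA AGT — ATG at 21, stop TGA at 30 → 12 nt.
Longest ORF is 18 nt in frame 2 (positions 2–19).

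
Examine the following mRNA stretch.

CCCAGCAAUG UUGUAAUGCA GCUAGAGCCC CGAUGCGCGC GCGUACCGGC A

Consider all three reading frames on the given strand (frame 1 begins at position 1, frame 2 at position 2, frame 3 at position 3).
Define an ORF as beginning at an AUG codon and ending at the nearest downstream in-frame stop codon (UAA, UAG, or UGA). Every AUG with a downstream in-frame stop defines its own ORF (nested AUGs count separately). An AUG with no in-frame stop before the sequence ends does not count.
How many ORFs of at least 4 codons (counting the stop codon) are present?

0

Frame 1: CCC AGC AAU GUU GUA AUG CAG CUA GAG CCC CGA UGC GCG CGC GUA CCG GCA — no AUG→stop ORF.
Frame 2: CCA GCA AUG UUG UAA UGC AGC UAG AGC CCC GAU GCG CGC GCG UAC CGG — AUG at 8, stop UAA at 14 → 9 nt.
Frame 3: CAG CAA UGU UGU AAU GCA GCU AGA GCC CCG AUG CGC GCG CGU ACC GGC — no AUG→stop ORF.
No ORF reaches 4 codons. Count = 0.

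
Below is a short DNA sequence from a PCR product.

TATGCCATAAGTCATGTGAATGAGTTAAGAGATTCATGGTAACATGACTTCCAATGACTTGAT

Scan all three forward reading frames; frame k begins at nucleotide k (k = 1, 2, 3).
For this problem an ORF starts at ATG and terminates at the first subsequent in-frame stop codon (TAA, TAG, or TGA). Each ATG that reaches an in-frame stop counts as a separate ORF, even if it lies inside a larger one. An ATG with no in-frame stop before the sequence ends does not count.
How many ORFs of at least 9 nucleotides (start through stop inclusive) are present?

Frame 1: TAT GCC ATA AGT CAT GTG AAT GAG TTA AGA GAT TCA TGG TAA CAT GAC TTC CAA TGA CTT GAT — no ATG→stop ORF.
Frame 2: ATG CCA TAA GTC ATG TGA ATG AGT TAA GAG ATT CAT GGT AAC ATG ACT TCC AAT GAC TTG — ATG at 2, stop TAA at 8 → 9 nt; ATG at 14, stop TGA at 17 → 6 nt; ATG at 20, stop TAA at 26 → 9 nt.
Frame 3: TGC CAT AAG TCA TGT GAA TGA GTT AAG AGA TTC ATG GTA ACA TGA CTT CCA ATG ACT TGA — ATG at 36, stop TGA at 45 → 12 nt; ATG at 54, stop TGA at 60 → 9 nt.
ORFs ≥ 9 nucleotides: frame 2 2–10 (9 nucleotides), frame 2 20–28 (9 nucleotides), frame 3 36–47 (12 nucleotides), frame 3 54–62 (9 nucleotides). Count = 4.

4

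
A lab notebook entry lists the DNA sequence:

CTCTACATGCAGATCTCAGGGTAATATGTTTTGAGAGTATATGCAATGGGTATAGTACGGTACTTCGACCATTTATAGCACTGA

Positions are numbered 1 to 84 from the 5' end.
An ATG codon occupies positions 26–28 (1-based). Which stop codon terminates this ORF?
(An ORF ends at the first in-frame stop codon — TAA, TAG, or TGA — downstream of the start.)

Codons from position 26: ATG (26–28), TTT (29–31), TGA (32–34).
The first in-frame stop codon is TGA.

TGA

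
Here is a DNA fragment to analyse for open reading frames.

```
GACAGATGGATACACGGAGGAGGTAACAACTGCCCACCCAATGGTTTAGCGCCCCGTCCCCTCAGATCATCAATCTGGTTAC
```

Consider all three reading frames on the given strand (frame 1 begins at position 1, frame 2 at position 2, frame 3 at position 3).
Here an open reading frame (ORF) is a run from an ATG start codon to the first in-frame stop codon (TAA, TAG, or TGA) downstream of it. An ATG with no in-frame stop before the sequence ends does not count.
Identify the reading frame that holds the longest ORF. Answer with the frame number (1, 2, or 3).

Frame 1: GAC AGA TGG ATA CAC GGA GGA GGT AAC AAC TGC CCA CCC AAT GGT TTA GCG CCC CGT CCC CTC AGA TCA TCA ATC TGG TTA — no ATG→stop ORF.
Frame 2: ACA GAT GGA TAC ACG GAG GAG GTA ACA ACT GCC CAC CCA ATG GTT TAG CGC CCC GTC CCC TCA GAT CAT CAA TCT GGT TAC — ATG at 41, stop TAG at 47 → 9 nt.
Frame 3: CAG ATG GAT ACA CGG AGG AGG TAA CAA CTG CCC ACC CAA TGG TTT AGC GCC CCG TCC CCT CAG ATC ATC AAT CTG GTT — ATG at 6, stop TAA at 24 → 21 nt.
Longest ORF is 21 nt in frame 3 (positions 6–26).

3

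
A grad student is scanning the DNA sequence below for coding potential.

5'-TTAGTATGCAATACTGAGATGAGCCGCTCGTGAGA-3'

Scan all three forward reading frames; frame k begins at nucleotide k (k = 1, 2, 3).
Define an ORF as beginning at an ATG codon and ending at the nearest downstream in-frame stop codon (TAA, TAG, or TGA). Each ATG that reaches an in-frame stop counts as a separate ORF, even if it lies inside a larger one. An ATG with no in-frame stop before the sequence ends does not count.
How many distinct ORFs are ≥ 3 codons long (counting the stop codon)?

Frame 1: TTA GTA TGC AAT ACT GAG ATG AGC CGC TCG TGA — ATG at 19, stop TGA at 31 → 15 nt.
Frame 2: TAG TAT GCA ATA CTG AGA TGA GCC GCT CGT GAG — no ATG→stop ORF.
Frame 3: AGT ATG CAA TAC TGA GAT GAG CCG CTC GTG AGA — ATG at 6, stop TGA at 15 → 12 nt.
ORFs ≥ 3 codons: frame 1 19–33 (5 codons), frame 3 6–17 (4 codons). Count = 2.

2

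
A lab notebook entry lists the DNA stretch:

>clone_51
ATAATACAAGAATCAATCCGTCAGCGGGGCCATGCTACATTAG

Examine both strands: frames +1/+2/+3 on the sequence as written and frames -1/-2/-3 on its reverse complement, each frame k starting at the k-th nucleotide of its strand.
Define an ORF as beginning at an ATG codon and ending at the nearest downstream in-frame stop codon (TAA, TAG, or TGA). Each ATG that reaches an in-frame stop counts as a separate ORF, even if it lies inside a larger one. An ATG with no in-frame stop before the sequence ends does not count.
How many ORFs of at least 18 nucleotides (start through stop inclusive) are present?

Reverse complement (5'→3'): CTAATGTAGCATGGCCCCGCTGACGGATTGATTCTTGTATTAT
Frame +1: ATA ATA CAA GAA TCA ATC CGT CAG CGG GGC CAT GCT ACA TTA — no ATG→stop ORF.
Frame +2: TAA TAC AAG AAT CAA TCC GTC AGC GGG GCC ATG CTA CAT TAG — ATG at 32, stop TAG at 41 → 12 nt.
Frame +3: AAT ACA AGA ATC AAT CCG TCA GCG GGG CCA TGC TAC ATT — no ATG→stop ORF.
Frame -1: CTA ATG TAG CAT GGC CCC GCT GAC GGA TTG ATT CTT GTA TTA — ATG at 4, stop TAG at 7 → 6 nt.
Frame -2: TAA TGT AGC ATG GCC CCG CTG ACG GAT TGA TTC TTG TAT TAT — ATG at 11, stop TGA at 29 → 21 nt.
Frame -3: AAT GTA GCA TGG CCC CGC TGA CGG ATT GAT TCT TGT ATT — no ATG→stop ORF.
ORFs ≥ 18 nucleotides: frame -2 11–31 (21 nucleotides). Count = 1.

1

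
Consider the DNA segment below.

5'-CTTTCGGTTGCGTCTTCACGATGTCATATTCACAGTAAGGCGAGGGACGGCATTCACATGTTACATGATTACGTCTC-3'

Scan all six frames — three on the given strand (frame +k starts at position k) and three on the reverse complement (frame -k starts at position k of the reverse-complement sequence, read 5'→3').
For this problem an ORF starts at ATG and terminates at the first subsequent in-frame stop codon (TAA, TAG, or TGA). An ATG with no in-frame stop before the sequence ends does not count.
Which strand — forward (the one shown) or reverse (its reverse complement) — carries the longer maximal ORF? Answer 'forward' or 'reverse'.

reverse

Reverse complement (5'→3'): GAGACGTAATCATGTAACATGTGAATGCCGTCCCTCGCCTTACTGTGAATATGACATCGTGAAGACGCAACCGAAAG
Frame +1: CTT TCG GTT GCG TCT TCA CGA TGT CAT ATT CAC AGT AAG GCG AGG GAC GGC ATT CAC ATG TTA CAT GAT TAC GTC — no ATG→stop ORF.
Frame +2: TTT CGG TTG CGT CTT CAC GAT GTC ATA TTC ACA GTA AGG CGA GGG ACG GCA TTC ACA TGT TAC ATG ATT ACG TCT — no ATG→stop ORF.
Frame +3: TTC GGT TGC GTC TTC ACG ATG TCA TAT TCA CAG TAA GGC GAG GGA CGG CAT TCA CAT GTT ACA TGA TTA CGT CTC — ATG at 21, stop TAA at 36 → 18 nt.
Frame -1: GAG ACG TAA TCA TGT AAC ATG TGA ATG CCG TCC CTC GCC TTA CTG TGA ATA TGA CAT CGT GAA GAC GCA ACC GAA — ATG at 19, stop TGA at 22 → 6 nt; ATG at 25, stop TGA at 46 → 24 nt.
Frame -2: AGA CGT AAT CAT GTA ACA TGT GAA TGC CGT CCC TCG CCT TAC TGT GAA TAT GAC ATC GTG AAG ACG CAA CCG AAA — no ATG→stop ORF.
Frame -3: GAC GTA ATC ATG TAA CAT GTG AAT GCC GTC CCT CGC CTT ACT GTG AAT ATG ACA TCG TGA AGA CGC AAC CGA AAG — ATG at 12, stop TAA at 15 → 6 nt; ATG at 51, stop TGA at 60 → 12 nt.
Forward-strand max 18 nt; reverse-strand max 24 nt. The reverse strand has the longer ORF.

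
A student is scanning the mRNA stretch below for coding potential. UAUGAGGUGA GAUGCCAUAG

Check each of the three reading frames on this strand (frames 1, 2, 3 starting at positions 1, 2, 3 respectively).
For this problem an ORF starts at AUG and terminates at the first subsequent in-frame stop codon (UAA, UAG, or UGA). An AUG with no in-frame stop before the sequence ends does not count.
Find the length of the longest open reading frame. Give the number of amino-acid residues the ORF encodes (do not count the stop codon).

2

Frame 1: UAU GAG GUG AGA UGC CAU — no AUG→stop ORF.
Frame 2: AUG AGG UGA GAU GCC AUA — AUG at 2, stop UGA at 8 → 9 nt.
Frame 3: UGA GGU GAG AUG CCA UAG — AUG at 12, stop UAG at 18 → 9 nt.
Longest: frame 2, positions 2–10, 9 nt = 3 codons = 2 aa. → 2 amino acids.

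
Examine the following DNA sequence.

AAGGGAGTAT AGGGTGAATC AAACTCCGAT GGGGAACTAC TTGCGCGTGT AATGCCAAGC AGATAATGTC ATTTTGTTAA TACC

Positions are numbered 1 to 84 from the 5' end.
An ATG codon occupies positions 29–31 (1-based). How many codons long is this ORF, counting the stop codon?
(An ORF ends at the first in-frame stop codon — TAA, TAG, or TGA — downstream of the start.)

8

Codons from position 29: ATG (29–31), GGG (32–34), AAC (35–37), TAC (38–40), TTG (41–43), CGC (44–46), GTG (47–49), TAA (50–52).
TAA is the first in-frame stop; that's 8 codons including the stop.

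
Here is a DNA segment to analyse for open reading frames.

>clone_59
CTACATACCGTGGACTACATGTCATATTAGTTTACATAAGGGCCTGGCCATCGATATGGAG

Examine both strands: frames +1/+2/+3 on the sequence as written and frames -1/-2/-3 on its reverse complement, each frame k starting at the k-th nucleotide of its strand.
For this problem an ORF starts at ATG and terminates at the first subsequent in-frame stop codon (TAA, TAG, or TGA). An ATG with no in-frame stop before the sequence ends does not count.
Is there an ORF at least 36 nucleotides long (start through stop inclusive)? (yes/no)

Reverse complement (5'→3'): CTCCATATCGATGGCCAGGCCCTTATGTAAACTAATATGACATGTAGTCCACGGTATGTAG
Frame +1: CTA CAT ACC GTG GAC TAC ATG TCA TAT TAG TTT ACA TAA GGG CCT GGC CAT CGA TAT GGA — ATG at 19, stop TAG at 28 → 12 nt.
Frame +2: TAC ATA CCG TGG ACT ACA TGT CAT ATT AGT TTA CAT AAG GGC CTG GCC ATC GAT ATG GAG — no ATG→stop ORF.
Frame +3: ACA TAC CGT GGA CTA CAT GTC ATA TTA GTT TAC ATA AGG GCC TGG CCA TCG ATA TGG — no ATG→stop ORF.
Frame -1: CTC CAT ATC GAT GGC CAG GCC CTT ATG TAA ACT AAT ATG ACA TGT AGT CCA CGG TAT GTA — ATG at 25, stop TAA at 28 → 6 nt.
Frame -2: TCC ATA TCG ATG GCC AGG CCC TTA TGT AAA CTA ATA TGA CAT GTA GTC CAC GGT ATG TAG — ATG at 11, stop TGA at 38 → 30 nt; ATG at 56, stop TAG at 59 → 6 nt.
Frame -3: CCA TAT CGA TGG CCA GGC CCT TAT GTA AAC TAA TAT GAC ATG TAG TCC ACG GTA TGT — ATG at 42, stop TAG at 45 → 6 nt.
Largest ORF found is 30 nucleotides < 36, so no.

no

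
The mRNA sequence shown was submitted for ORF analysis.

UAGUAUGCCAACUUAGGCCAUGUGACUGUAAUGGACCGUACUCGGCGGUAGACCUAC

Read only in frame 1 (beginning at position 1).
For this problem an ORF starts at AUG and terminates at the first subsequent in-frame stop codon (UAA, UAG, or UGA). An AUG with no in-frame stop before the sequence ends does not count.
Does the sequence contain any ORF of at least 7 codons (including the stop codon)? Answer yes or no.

Frame 1: UAG UAU GCC AAC UUA GGC CAU GUG ACU GUA AUG GAC CGU ACU CGG CGG UAG ACC UAC — AUG at 31, stop UAG at 49 → 21 nt.
Frame 1 has an ORF of 7 codons (positions 31–51) ≥ 7, so yes.

yes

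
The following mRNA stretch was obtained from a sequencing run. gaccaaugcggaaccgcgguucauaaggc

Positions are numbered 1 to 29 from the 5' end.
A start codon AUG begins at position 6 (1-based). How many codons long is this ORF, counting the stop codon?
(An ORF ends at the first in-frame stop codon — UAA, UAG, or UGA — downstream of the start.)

Codons from position 6: AUG (6–8), CGG (9–11), AAC (12–14), CGC (15–17), GGU (18–20), UCA (21–23), UAA (24–26).
UAA is the first in-frame stop; that's 7 codons including the stop.

7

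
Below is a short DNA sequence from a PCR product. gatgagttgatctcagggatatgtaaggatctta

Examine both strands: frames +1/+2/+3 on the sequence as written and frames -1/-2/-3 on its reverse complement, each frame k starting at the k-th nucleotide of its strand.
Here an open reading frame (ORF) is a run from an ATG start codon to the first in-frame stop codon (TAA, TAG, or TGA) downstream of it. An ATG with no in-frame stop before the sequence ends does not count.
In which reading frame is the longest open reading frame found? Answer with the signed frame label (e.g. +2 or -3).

Reverse complement (5'→3'): TAAGATCCTTACATATCCCTGAGATCAACTCATC
Frame +1: GAT GAG TTG ATC TCA GGG ATA TGT AAG GAT CTT — no ATG→stop ORF.
Frame +2: ATG AGT TGA TCT CAG GGA TAT GTA AGG ATC TTA — ATG at 2, stop TGA at 8 → 9 nt.
Frame +3: TGA GTT GAT CTC AGG GAT ATG TAA GGA TCT — ATG at 21, stop TAA at 24 → 6 nt.
Frame -1: TAA GAT CCT TAC ATA TCC CTG AGA TCA ACT CAT — no ATG→stop ORF.
Frame -2: AAG ATC CTT ACA TAT CCC TGA GAT CAA CTC ATC — no ATG→stop ORF.
Frame -3: AGA TCC TTA CAT ATC CCT GAG ATC AAC TCA — no ATG→stop ORF.
Longest ORF is 9 nt in frame +2 (positions 2–10).

+2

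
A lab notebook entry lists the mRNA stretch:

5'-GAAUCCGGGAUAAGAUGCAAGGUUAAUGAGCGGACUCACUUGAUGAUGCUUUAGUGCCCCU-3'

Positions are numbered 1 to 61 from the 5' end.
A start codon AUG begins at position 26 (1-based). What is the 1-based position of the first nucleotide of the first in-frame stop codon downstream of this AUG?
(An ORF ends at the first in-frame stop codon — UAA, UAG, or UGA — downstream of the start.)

41

Codons from position 26: AUG (26–28), AGC (29–31), GGA (32–34), CUC (35–37), ACU (38–40), UGA (41–43).
UGA is a stop codon; it begins at position 41.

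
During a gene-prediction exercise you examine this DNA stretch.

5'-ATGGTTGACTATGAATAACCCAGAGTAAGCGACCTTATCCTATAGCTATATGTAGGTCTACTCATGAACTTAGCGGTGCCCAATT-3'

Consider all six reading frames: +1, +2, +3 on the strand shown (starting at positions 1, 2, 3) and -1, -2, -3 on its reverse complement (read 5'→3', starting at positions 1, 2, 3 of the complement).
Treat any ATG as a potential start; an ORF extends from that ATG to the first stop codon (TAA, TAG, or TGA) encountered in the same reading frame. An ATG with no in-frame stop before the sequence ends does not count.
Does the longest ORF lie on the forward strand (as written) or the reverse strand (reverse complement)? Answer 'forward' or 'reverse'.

reverse

Reverse complement (5'→3'): AATTGGGCACCGCTAAGTTCATGAGTAGACCTACATATAGCTATAGGATAAGGTCGCTTACTCTGGGTTATTCATAGTCAACCAT
Frame +1: ATG GTT GAC TAT GAA TAA CCC AGA GTA AGC GAC CTT ATC CTA TAG CTA TAT GTA GGT CTA CTC ATG AAC TTA GCG GTG CCC AAT — ATG at 1, stop TAA at 16 → 18 nt.
Frame +2: TGG TTG ACT ATG AAT AAC CCA GAG TAA GCG ACC TTA TCC TAT AGC TAT ATG TAG GTC TAC TCA TGA ACT TAG CGG TGC CCA ATT — ATG at 11, stop TAA at 26 → 18 nt; ATG at 50, stop TAG at 53 → 6 nt.
Frame +3: GGT TGA CTA TGA ATA ACC CAG AGT AAG CGA CCT TAT CCT ATA GCT ATA TGT AGG TCT ACT CAT GAA CTT AGC GGT GCC CAA — no ATG→stop ORF.
Frame -1: AAT TGG GCA CCG CTA AGT TCA TGA GTA GAC CTA CAT ATA GCT ATA GGA TAA GGT CGC TTA CTC TGG GTT ATT CAT AGT CAA CCA — no ATG→stop ORF.
Frame -2: ATT GGG CAC CGC TAA GTT CAT GAG TAG ACC TAC ATA TAG CTA TAG GAT AAG GTC GCT TAC TCT GGG TTA TTC ATA GTC AAC CAT — no ATG→stop ORF.
Frame -3: TTG GGC ACC GCT AAG TTC ATG AGT AGA CCT ACA TAT AGC TAT AGG ATA AGG TCG CTT ACT CTG GGT TAT TCA TAG TCA ACC — ATG at 21, stop TAG at 75 → 57 nt.
Forward-strand max 18 nt; reverse-strand max 57 nt. The reverse strand has the longer ORF.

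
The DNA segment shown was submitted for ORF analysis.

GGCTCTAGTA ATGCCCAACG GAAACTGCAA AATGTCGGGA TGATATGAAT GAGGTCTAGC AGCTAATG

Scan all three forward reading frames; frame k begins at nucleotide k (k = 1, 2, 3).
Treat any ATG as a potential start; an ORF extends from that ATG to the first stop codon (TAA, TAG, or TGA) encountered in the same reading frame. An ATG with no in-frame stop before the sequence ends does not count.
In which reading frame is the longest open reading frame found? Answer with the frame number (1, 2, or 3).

2

Frame 1: GGC TCT AGT AAT GCC CAA CGG AAA CTG CAA AAT GTC GGG ATG ATA TGA ATG AGG TCT AGC AGC TAA — ATG at 40, stop TGA at 46 → 9 nt; ATG at 49, stop TAA at 64 → 18 nt.
Frame 2: GCT CTA GTA ATG CCC AAC GGA AAC TGC AAA ATG TCG GGA TGA TAT GAA TGA GGT CTA GCA GCT AAT — ATG at 11, stop TGA at 41 → 33 nt; ATG at 32, stop TGA at 41 → 12 nt.
Frame 3: CTC TAG TAA TGC CCA ACG GAA ACT GCA AAA TGT CGG GAT GAT ATG AAT GAG GTC TAG CAG CTA ATG — ATG at 45, stop TAG at 57 → 15 nt.
Longest ORF is 33 nt in frame 2 (positions 11–43).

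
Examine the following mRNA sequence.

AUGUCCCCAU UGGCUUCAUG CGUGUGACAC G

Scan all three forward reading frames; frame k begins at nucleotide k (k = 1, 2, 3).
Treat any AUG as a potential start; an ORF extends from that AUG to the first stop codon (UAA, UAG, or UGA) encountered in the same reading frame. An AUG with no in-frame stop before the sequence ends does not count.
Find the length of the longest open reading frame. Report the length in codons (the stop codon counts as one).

Frame 1: AUG UCC CCA UUG GCU UCA UGC GUG UGA CAC — AUG at 1, stop UGA at 25 → 27 nt.
Frame 2: UGU CCC CAU UGG CUU CAU GCG UGU GAC ACG — no AUG→stop ORF.
Frame 3: GUC CCC AUU GGC UUC AUG CGU GUG ACA — no AUG→stop ORF.
Longest: frame 1, positions 1–27, 27 nt = 9 codons = 8 aa. → 9 codons.

9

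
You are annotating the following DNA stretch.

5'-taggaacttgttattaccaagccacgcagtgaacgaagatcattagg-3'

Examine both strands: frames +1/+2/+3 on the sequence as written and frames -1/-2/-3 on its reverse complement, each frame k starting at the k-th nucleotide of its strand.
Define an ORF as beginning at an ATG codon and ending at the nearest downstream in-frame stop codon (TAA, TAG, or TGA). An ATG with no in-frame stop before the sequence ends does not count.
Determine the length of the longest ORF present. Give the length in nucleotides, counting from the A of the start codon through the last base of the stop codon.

Reverse complement (5'→3'): CCTAATGATCTTCGTTCACTGCGTGGCTTGGTAATAACAAGTTCCTA
Frame +1: TAG GAA CTT GTT ATT ACC AAG CCA CGC AGT GAA CGA AGA TCA TTA — no ATG→stop ORF.
Frame +2: AGG AAC TTG TTA TTA CCA AGC CAC GCA GTG AAC GAA GAT CAT TAG — no ATG→stop ORF.
Frame +3: GGA ACT TGT TAT TAC CAA GCC ACG CAG TGA ACG AAG ATC ATT AGG — no ATG→stop ORF.
Frame -1: CCT AAT GAT CTT CGT TCA CTG CGT GGC TTG GTA ATA ACA AGT TCC — no ATG→stop ORF.
Frame -2: CTA ATG ATC TTC GTT CAC TGC GTG GCT TGG TAA TAA CAA GTT CCT — ATG at 5, stop TAA at 32 → 30 nt.
Frame -3: TAA TGA TCT TCG TTC ACT GCG TGG CTT GGT AAT AAC AAG TTC CTA — no ATG→stop ORF.
Longest: frame -2, positions 5–34, 30 nt = 10 codons = 9 aa. → 30 nucleotides.

30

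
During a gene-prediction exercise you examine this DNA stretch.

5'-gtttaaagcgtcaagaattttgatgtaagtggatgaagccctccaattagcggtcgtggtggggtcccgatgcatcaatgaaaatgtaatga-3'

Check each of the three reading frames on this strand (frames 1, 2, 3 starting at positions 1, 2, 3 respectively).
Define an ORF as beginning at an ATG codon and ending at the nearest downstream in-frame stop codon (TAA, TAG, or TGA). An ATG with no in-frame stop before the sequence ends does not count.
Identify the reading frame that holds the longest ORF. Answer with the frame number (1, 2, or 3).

Frame 1: GTT TAA AGC GTC AAG AAT TTT GAT GTA AGT GGA TGA AGC CCT CCA ATT AGC GGT CGT GGT GGG GTC CCG ATG CAT CAA TGA AAA TGT AAT — ATG at 70, stop TGA at 79 → 12 nt.
Frame 2: TTT AAA GCG TCA AGA ATT TTG ATG TAA GTG GAT GAA GCC CTC CAA TTA GCG GTC GTG GTG GGG TCC CGA TGC ATC AAT GAA AAT GTA ATG — ATG at 23, stop TAA at 26 → 6 nt.
Frame 3: TTA AAG CGT CAA GAA TTT TGA TGT AAG TGG ATG AAG CCC TCC AAT TAG CGG TCG TGG TGG GGT CCC GAT GCA TCA ATG AAA ATG TAA TGA — ATG at 33, stop TAG at 48 → 18 nt; ATG at 78, stop TAA at 87 → 12 nt; ATG at 84, stop TAA at 87 → 6 nt.
Longest ORF is 18 nt in frame 3 (positions 33–50).

3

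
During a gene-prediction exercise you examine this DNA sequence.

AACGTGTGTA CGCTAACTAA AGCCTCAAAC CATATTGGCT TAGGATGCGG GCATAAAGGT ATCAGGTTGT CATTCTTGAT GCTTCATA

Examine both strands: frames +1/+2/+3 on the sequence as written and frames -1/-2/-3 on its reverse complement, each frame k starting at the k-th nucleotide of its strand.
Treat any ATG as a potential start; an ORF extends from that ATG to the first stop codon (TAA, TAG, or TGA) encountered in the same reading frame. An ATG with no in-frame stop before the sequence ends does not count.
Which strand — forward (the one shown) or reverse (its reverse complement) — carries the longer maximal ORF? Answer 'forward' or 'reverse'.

Reverse complement (5'→3'): TATGAAGCATCAAGAATGACAACCTGATACCTTTATGCCCGCATCCTAAGCCAATATGGTTTGAGGCTTTAGTTAGCGTACACACGTT
Frame +1: AAC GTG TGT ACG CTA ACT AAA GCC TCA AAC CAT ATT GGC TTA GGA TGC GGG CAT AAA GGT ATC AGG TTG TCA TTC TTG ATG CTT CAT — no ATG→stop ORF.
Frame +2: ACG TGT GTA CGC TAA CTA AAG CCT CAA ACC ATA TTG GCT TAG GAT GCG GGC ATA AAG GTA TCA GGT TGT CAT TCT TGA TGC TTC ATA — no ATG→stop ORF.
Frame +3: CGT GTG TAC GCT AAC TAA AGC CTC AAA CCA TAT TGG CTT AGG ATG CGG GCA TAA AGG TAT CAG GTT GTC ATT CTT GAT GCT TCA — ATG at 45, stop TAA at 54 → 12 nt.
Frame -1: TAT GAA GCA TCA AGA ATG ACA ACC TGA TAC CTT TAT GCC CGC ATC CTA AGC CAA TAT GGT TTG AGG CTT TAG TTA GCG TAC ACA CGT — ATG at 16, stop TGA at 25 → 12 nt.
Frame -2: ATG AAG CAT CAA GAA TGA CAA CCT GAT ACC TTT ATG CCC GCA TCC TAA GCC AAT ATG GTT TGA GGC TTT AGT TAG CGT ACA CAC GTT — ATG at 2, stop TGA at 17 → 18 nt; ATG at 35, stop TAA at 47 → 15 nt; ATG at 56, stop TGA at 62 → 9 nt.
Frame -3: TGA AGC ATC AAG AAT GAC AAC CTG ATA CCT TTA TGC CCG CAT CCT AAG CCA ATA TGG TTT GAG GCT TTA GTT AGC GTA CAC ACG — no ATG→stop ORF.
Forward-strand max 12 nt; reverse-strand max 18 nt. The reverse strand has the longer ORF.

reverse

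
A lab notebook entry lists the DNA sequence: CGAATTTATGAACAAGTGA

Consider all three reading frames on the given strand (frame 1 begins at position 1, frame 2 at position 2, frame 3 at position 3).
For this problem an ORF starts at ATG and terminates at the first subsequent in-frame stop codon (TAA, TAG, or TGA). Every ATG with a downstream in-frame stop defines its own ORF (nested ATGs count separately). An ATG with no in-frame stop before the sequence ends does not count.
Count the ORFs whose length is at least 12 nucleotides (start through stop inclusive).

1

Frame 1: CGA ATT TAT GAA CAA GTG — no ATG→stop ORF.
Frame 2: GAA TTT ATG AAC AAG TGA — ATG at 8, stop TGA at 17 → 12 nt.
Frame 3: AAT TTA TGA ACA AGT — no ATG→stop ORF.
ORFs ≥ 12 nucleotides: frame 2 8–19 (12 nucleotides). Count = 1.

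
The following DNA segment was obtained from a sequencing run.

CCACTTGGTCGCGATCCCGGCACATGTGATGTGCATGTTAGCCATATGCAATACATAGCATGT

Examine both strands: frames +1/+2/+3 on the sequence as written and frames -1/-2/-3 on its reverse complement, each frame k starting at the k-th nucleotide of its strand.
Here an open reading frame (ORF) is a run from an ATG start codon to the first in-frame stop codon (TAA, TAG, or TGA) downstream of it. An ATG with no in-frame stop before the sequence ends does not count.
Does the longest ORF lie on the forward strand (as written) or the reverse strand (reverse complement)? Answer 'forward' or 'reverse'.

Reverse complement (5'→3'): ACATGCTATGTATTGCATATGGCTAACATGCACATCACATGTGCCGGGATCGCGACCAAGTGG
Frame +1: CCA CTT GGT CGC GAT CCC GGC ACA TGT GAT GTG CAT GTT AGC CAT ATG CAA TAC ATA GCA TGT — no ATG→stop ORF.
Frame +2: CAC TTG GTC GCG ATC CCG GCA CAT GTG ATG TGC ATG TTA GCC ATA TGC AAT ACA TAG CAT — ATG at 29, stop TAG at 56 → 30 nt; ATG at 35, stop TAG at 56 → 24 nt.
Frame +3: ACT TGG TCG CGA TCC CGG CAC ATG TGA TGT GCA TGT TAG CCA TAT GCA ATA CAT AGC ATG — ATG at 24, stop TGA at 27 → 6 nt.
Frame -1: ACA TGC TAT GTA TTG CAT ATG GCT AAC ATG CAC ATC ACA TGT GCC GGG ATC GCG ACC AAG TGG — no ATG→stop ORF.
Frame -2: CAT GCT ATG TAT TGC ATA TGG CTA ACA TGC ACA TCA CAT GTG CCG GGA TCG CGA CCA AGT — no ATG→stop ORF.
Frame -3: ATG CTA TGT ATT GCA TAT GGC TAA CAT GCA CAT CAC ATG TGC CGG GAT CGC GAC CAA GTG — ATG at 3, stop TAA at 24 → 24 nt.
Forward-strand max 30 nt; reverse-strand max 24 nt. The forward strand has the longer ORF.

forward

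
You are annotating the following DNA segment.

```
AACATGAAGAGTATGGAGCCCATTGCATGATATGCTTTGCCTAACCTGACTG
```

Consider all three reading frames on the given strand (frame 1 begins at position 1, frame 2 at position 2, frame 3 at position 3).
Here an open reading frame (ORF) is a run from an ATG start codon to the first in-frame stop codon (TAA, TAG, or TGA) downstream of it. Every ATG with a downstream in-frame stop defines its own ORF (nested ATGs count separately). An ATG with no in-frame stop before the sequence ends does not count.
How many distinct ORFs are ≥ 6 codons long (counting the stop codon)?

Frame 1: AAC ATG AAG AGT ATG GAG CCC ATT GCA TGA TAT GCT TTG CCT AAC CTG ACT — ATG at 4, stop TGA at 28 → 27 nt; ATG at 13, stop TGA at 28 → 18 nt.
Frame 2: ACA TGA AGA GTA TGG AGC CCA TTG CAT GAT ATG CTT TGC CTA ACC TGA CTG — ATG at 32, stop TGA at 47 → 18 nt.
Frame 3: CAT GAA GAG TAT GGA GCC CAT TGC ATG ATA TGC TTT GCC TAA CCT GAC — ATG at 27, stop TAA at 42 → 18 nt.
ORFs ≥ 6 codons: frame 1 4–30 (9 codons), frame 1 13–30 (6 codons), frame 2 32–49 (6 codons), frame 3 27–44 (6 codons). Count = 4.

4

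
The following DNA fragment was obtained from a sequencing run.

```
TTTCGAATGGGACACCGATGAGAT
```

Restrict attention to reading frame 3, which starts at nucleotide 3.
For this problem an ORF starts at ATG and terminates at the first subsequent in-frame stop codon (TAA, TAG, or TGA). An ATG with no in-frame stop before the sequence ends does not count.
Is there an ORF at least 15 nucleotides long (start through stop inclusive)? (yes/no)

no

Frame 3: TCG AAT GGG ACA CCG ATG AGA — no ATG→stop ORF.
Largest ORF found is 0 nucleotides < 15, so no.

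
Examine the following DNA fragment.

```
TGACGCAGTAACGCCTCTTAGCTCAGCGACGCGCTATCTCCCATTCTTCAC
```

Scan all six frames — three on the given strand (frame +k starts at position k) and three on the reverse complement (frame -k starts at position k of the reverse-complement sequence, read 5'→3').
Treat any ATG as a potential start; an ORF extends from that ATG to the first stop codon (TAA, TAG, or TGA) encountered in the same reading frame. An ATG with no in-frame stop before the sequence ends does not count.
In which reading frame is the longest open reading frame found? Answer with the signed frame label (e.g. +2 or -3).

Reverse complement (5'→3'): GTGAAGAATGGGAGATAGCGCGTCGCTGAGCTAAGAGGCGTTACTGCGTCA
Frame +1: TGA CGC AGT AAC GCC TCT TAG CTC AGC GAC GCG CTA TCT CCC ATT CTT CAC — no ATG→stop ORF.
Frame +2: GAC GCA GTA ACG CCT CTT AGC TCA GCG ACG CGC TAT CTC CCA TTC TTC — no ATG→stop ORF.
Frame +3: ACG CAG TAA CGC CTC TTA GCT CAG CGA CGC GCT ATC TCC CAT TCT TCA — no ATG→stop ORF.
Frame -1: GTG AAG AAT GGG AGA TAG CGC GTC GCT GAG CTA AGA GGC GTT ACT GCG TCA — no ATG→stop ORF.
Frame -2: TGA AGA ATG GGA GAT AGC GCG TCG CTG AGC TAA GAG GCG TTA CTG CGT — ATG at 8, stop TAA at 32 → 27 nt.
Frame -3: GAA GAA TGG GAG ATA GCG CGT CGC TGA GCT AAG AGG CGT TAC TGC GTC — no ATG→stop ORF.
Longest ORF is 27 nt in frame -2 (positions 8–34).

-2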